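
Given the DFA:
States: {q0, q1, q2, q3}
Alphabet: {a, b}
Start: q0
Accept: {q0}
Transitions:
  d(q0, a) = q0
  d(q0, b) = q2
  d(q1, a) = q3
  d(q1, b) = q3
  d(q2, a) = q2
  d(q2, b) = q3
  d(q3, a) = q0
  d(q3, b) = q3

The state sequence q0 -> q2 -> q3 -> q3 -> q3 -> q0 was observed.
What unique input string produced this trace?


Trace back each transition to find the symbol:
  q0 --[b]--> q2
  q2 --[b]--> q3
  q3 --[b]--> q3
  q3 --[b]--> q3
  q3 --[a]--> q0

"bbbba"


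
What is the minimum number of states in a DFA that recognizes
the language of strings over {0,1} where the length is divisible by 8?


States track (length) mod 8.
Need 8 states: one per remainder 0..7; accept = remainder 0.

8


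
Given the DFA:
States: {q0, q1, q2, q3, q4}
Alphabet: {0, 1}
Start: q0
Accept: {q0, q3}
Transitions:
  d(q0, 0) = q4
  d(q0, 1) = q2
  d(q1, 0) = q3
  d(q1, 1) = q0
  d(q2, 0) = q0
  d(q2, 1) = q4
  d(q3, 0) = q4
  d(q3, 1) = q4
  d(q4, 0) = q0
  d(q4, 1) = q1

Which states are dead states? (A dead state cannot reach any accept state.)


Forward reachability from each state:
  q0 -> reaches accept state q0 (live)
  q1 -> reaches accept state q0 (live)
  q2 -> reaches accept state q0 (live)
  q3 -> reaches accept state q0 (live)
  q4 -> reaches accept state q0 (live)

None (all states can reach an accept state)


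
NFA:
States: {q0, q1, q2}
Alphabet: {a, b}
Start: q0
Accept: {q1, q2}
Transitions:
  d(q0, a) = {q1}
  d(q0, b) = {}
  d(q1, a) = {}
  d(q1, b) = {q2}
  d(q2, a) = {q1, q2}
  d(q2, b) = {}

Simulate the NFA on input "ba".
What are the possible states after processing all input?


Start: {q0}
  --b--> {}
  --a--> {}

{} (empty set, no valid transitions)


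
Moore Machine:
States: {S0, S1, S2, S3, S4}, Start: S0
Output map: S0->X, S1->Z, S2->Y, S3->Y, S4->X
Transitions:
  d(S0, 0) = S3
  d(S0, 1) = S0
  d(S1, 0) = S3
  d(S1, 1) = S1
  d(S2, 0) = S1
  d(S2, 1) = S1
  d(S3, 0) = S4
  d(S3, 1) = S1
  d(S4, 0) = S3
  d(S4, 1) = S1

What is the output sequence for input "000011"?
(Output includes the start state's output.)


Start: S0 (output X)
  --0--> S3 (output Y)
  --0--> S4 (output X)
  --0--> S3 (output Y)
  --0--> S4 (output X)
  --1--> S1 (output Z)
  --1--> S1 (output Z)

"XYXYXZZ"


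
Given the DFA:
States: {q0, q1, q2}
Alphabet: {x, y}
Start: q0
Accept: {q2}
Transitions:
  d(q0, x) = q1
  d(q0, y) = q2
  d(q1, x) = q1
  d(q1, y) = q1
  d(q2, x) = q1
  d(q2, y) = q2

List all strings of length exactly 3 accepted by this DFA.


All strings of length 3: 8 total
Accepted: 1

"yyy"


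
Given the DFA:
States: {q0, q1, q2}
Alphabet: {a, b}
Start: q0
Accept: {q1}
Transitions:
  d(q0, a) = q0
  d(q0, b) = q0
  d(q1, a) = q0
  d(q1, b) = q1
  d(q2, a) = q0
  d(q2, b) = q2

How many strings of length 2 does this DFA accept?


Enumerating all length-2 strings:
  "aa" -> q0 [reject]
  "ab" -> q0 [reject]
  "ba" -> q0 [reject]
  "bb" -> q0 [reject]

0 out of 4


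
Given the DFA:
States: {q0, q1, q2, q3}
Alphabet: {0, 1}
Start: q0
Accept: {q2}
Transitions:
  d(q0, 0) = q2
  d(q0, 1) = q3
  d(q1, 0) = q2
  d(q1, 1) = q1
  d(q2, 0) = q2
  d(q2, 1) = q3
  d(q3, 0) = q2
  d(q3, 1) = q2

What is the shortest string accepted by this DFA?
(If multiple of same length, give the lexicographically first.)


BFS by string length (lex-first path to each state shown):
  len 0: q0<-""
  len 1: q2<-"0", q3<-"1"
Found accept state at length 1.

"0"


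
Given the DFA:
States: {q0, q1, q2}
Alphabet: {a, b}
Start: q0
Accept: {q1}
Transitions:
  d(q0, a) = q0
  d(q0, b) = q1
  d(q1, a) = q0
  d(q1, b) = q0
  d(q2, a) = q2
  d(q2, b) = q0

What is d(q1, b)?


Looking up transition d(q1, b)

q0


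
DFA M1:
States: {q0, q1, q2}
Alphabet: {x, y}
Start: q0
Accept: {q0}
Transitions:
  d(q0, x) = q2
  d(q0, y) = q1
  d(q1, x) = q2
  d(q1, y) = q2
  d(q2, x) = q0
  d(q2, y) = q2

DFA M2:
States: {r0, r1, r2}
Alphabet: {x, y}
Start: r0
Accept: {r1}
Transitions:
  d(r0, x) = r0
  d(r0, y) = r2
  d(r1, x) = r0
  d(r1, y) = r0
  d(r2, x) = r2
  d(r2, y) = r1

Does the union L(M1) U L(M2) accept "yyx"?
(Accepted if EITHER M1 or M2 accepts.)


M1: final=q0 accepted=True
M2: final=r0 accepted=False

Yes, union accepts


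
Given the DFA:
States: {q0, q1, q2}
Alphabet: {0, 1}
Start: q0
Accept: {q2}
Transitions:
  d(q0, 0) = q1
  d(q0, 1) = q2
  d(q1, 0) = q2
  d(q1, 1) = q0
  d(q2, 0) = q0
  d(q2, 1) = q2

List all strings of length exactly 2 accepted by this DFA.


All strings of length 2: 4 total
Accepted: 2

"00", "11"


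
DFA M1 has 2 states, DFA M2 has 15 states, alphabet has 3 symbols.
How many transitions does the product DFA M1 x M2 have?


Product DFA has 2 * 15 = 30 states.
Each has 3 transitions: 30 * 3 = 90

90


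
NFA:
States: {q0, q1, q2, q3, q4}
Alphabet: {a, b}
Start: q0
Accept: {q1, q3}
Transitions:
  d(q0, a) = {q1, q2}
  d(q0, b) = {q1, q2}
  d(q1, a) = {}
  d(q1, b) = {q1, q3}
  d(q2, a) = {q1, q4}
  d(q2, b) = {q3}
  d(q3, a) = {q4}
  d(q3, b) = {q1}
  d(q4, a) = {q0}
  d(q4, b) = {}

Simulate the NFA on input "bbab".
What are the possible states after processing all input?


Start: {q0}
  --b--> {q1, q2}
  --b--> {q1, q3}
  --a--> {q4}
  --b--> {}

{} (empty set, no valid transitions)


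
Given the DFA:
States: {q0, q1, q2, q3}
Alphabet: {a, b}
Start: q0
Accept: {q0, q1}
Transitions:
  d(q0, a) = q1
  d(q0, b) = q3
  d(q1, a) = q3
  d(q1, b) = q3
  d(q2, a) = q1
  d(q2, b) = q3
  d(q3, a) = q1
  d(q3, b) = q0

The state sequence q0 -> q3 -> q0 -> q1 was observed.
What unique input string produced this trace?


Trace back each transition to find the symbol:
  q0 --[b]--> q3
  q3 --[b]--> q0
  q0 --[a]--> q1

"bba"


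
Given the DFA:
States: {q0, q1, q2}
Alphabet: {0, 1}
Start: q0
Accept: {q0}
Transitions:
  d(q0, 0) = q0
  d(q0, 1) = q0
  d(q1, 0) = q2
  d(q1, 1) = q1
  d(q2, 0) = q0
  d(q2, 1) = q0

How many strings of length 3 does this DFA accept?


Enumerating all length-3 strings:
  "000" -> q0 [accept]
  "001" -> q0 [accept]
  "010" -> q0 [accept]
  "011" -> q0 [accept]
  "100" -> q0 [accept]
  "101" -> q0 [accept]
  "110" -> q0 [accept]
  "111" -> q0 [accept]

8 out of 8


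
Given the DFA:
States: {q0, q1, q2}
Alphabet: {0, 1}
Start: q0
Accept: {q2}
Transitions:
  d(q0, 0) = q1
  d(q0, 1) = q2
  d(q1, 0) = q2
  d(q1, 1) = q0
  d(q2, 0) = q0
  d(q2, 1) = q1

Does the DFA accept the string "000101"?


Trace: q0 -> q1 -> q2 -> q0 -> q2 -> q0 -> q2
Final state: q2
Accept states: {q2}

Yes, accepted (final state q2 is an accept state)


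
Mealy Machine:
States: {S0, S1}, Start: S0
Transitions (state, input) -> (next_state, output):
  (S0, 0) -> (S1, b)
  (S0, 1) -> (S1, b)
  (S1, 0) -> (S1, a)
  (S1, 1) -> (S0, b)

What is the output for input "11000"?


Step-by-step:
  (S0, 1) -> (S1, b)
  (S1, 1) -> (S0, b)
  (S0, 0) -> (S1, b)
  (S1, 0) -> (S1, a)
  (S1, 0) -> (S1, a)

"bbbaa"


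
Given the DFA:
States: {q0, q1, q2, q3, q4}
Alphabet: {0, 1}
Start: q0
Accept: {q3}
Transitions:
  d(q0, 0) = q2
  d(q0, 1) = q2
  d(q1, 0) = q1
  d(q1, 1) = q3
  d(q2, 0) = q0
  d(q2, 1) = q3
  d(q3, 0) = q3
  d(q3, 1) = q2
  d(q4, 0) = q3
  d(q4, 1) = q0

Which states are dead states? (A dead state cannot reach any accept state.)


Forward reachability from each state:
  q0 -> reaches accept state q3 (live)
  q1 -> reaches accept state q3 (live)
  q2 -> reaches accept state q3 (live)
  q3 -> reaches accept state q3 (live)
  q4 -> reaches accept state q3 (live)

None (all states can reach an accept state)


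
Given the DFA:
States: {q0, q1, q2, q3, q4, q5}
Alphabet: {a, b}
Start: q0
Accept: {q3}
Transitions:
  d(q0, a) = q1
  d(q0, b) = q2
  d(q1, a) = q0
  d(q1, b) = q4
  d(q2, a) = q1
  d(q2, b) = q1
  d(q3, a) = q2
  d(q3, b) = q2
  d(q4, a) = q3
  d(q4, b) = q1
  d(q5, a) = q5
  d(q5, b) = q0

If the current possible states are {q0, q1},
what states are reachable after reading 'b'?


Apply transition on 'b' from each current state:
  d(q0, b) = q2
  d(q1, b) = q4

{q2, q4}


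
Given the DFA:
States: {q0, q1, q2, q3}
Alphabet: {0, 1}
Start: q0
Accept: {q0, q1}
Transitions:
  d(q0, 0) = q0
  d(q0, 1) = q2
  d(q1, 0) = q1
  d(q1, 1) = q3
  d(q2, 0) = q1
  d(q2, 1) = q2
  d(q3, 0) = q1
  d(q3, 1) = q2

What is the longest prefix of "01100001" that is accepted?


Run the DFA, marking each prefix where the state is accepting:
  "" -> q0 [accept]
  "0" -> q0 [accept]
  "01" -> q2 [reject]
  "011" -> q2 [reject]
  "0110" -> q1 [accept]
  "01100" -> q1 [accept]
  "011000" -> q1 [accept]
  "0110000" -> q1 [accept]
  "01100001" -> q3 [reject]

"0110000"


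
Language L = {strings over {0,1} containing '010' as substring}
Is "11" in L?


'010' does not occur

No, "11" is not in L


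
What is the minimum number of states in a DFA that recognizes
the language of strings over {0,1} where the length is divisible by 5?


States track (length) mod 5.
Need 5 states: one per remainder 0..4; accept = remainder 0.

5


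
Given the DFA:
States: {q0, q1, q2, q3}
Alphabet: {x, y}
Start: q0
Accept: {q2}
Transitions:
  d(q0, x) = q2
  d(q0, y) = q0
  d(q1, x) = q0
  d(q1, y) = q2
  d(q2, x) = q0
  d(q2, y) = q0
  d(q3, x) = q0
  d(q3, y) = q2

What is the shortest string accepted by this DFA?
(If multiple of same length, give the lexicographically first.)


BFS by string length (lex-first path to each state shown):
  len 0: q0<-""
  len 1: q0<-"y", q2<-"x"
Found accept state at length 1.

"x"


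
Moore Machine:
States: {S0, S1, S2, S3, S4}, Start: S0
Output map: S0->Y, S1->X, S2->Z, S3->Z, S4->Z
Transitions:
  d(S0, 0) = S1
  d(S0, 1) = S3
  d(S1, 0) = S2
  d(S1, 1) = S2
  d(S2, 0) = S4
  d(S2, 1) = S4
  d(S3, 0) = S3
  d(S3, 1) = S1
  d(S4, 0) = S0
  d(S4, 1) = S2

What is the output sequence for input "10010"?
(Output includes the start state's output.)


Start: S0 (output Y)
  --1--> S3 (output Z)
  --0--> S3 (output Z)
  --0--> S3 (output Z)
  --1--> S1 (output X)
  --0--> S2 (output Z)

"YZZZXZ"


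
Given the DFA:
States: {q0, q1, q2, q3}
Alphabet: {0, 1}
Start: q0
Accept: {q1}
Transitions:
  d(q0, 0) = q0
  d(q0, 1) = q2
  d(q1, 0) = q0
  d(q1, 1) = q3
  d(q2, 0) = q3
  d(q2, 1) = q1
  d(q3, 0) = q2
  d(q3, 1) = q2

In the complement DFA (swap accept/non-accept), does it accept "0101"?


Trace: q0 -> q0 -> q2 -> q3 -> q2
Final: q2
Original accept: {q1}
Complement: q2 is not in original accept

Yes, complement accepts (original rejects)


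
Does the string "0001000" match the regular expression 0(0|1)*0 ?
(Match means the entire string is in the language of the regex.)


|string| = 7; first = '0'; last = '0'

Yes, "0001000" matches 0(0|1)*0


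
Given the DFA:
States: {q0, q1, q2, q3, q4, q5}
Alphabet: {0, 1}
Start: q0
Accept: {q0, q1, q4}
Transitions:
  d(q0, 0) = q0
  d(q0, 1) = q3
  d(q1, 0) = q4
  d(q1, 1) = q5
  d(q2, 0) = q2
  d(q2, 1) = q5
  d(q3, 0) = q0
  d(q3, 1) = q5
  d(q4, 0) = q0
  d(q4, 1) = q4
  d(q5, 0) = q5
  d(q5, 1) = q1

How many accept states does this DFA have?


Accept states listed: {q0, q1, q4}
Counting: q0(1) q1(2) q4(3)

3


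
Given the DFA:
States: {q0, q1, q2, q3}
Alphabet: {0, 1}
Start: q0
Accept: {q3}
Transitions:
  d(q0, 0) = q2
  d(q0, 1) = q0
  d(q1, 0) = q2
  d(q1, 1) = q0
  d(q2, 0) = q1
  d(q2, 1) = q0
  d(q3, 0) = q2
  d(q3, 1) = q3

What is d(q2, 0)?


Looking up transition d(q2, 0)

q1


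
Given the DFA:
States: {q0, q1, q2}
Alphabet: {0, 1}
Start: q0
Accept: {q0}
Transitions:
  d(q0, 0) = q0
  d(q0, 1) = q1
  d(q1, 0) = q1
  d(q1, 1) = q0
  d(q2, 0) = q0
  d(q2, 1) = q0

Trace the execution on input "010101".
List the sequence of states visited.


Input: 010101
d(q0, 0) = q0
d(q0, 1) = q1
d(q1, 0) = q1
d(q1, 1) = q0
d(q0, 0) = q0
d(q0, 1) = q1


q0 -> q0 -> q1 -> q1 -> q0 -> q0 -> q1


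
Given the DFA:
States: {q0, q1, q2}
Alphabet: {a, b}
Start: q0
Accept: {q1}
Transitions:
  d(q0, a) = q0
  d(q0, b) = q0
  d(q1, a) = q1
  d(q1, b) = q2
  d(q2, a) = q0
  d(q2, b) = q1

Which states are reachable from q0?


BFS from q0:
  layer 0: {q0}

{q0}


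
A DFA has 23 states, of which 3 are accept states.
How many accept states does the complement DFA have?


Complement swaps accept and non-accept states.
23 - 3 = 20

20


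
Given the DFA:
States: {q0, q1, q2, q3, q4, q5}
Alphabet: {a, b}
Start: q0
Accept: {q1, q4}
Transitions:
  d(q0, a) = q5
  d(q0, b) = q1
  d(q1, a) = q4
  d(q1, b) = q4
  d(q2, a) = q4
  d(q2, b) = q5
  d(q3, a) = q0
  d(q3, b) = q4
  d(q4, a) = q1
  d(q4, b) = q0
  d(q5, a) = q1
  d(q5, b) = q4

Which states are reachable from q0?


BFS from q0:
  layer 0: {q0}
  layer 1: {q1, q5}
  layer 2: {q4}

{q0, q1, q4, q5}


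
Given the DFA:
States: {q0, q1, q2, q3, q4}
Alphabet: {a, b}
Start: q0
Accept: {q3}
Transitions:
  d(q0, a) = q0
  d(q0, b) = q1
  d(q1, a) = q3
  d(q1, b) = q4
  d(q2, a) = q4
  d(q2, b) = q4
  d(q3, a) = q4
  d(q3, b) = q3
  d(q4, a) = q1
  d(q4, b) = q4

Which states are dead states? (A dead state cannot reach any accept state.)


Forward reachability from each state:
  q0 -> reaches accept state q3 (live)
  q1 -> reaches accept state q3 (live)
  q2 -> reaches accept state q3 (live)
  q3 -> reaches accept state q3 (live)
  q4 -> reaches accept state q3 (live)

None (all states can reach an accept state)


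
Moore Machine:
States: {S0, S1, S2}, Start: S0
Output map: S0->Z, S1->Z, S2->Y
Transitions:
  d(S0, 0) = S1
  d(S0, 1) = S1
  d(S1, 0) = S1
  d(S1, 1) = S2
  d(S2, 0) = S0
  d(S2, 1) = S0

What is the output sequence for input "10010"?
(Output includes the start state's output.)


Start: S0 (output Z)
  --1--> S1 (output Z)
  --0--> S1 (output Z)
  --0--> S1 (output Z)
  --1--> S2 (output Y)
  --0--> S0 (output Z)

"ZZZZYZ"


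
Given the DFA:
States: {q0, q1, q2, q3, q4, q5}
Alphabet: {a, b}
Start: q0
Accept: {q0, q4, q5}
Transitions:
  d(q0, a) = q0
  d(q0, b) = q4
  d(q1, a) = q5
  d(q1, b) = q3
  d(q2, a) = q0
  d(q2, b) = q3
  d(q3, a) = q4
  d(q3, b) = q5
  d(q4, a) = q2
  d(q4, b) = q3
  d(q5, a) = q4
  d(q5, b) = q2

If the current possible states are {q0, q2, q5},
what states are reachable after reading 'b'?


Apply transition on 'b' from each current state:
  d(q0, b) = q4
  d(q2, b) = q3
  d(q5, b) = q2

{q2, q3, q4}


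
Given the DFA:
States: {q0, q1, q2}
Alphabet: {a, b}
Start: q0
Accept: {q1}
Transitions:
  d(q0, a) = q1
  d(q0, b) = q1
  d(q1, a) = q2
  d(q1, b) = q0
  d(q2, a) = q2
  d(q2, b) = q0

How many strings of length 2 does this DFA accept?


Enumerating all length-2 strings:
  "aa" -> q2 [reject]
  "ab" -> q0 [reject]
  "ba" -> q2 [reject]
  "bb" -> q0 [reject]

0 out of 4


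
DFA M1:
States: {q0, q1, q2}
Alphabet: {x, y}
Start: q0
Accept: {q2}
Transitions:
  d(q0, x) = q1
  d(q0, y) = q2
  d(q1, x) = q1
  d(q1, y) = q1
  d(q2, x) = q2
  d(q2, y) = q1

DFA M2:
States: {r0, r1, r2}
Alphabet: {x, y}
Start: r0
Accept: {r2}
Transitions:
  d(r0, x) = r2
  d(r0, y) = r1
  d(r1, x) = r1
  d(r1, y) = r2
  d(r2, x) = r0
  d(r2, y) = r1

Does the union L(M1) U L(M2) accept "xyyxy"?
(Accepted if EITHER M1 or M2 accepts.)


M1: final=q1 accepted=False
M2: final=r1 accepted=False

No, union rejects (neither accepts)


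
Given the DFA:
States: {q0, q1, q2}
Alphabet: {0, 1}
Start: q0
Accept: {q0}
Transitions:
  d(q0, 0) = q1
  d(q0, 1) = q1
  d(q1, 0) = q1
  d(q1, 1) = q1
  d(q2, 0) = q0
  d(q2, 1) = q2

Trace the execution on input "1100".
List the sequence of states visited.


Input: 1100
d(q0, 1) = q1
d(q1, 1) = q1
d(q1, 0) = q1
d(q1, 0) = q1


q0 -> q1 -> q1 -> q1 -> q1


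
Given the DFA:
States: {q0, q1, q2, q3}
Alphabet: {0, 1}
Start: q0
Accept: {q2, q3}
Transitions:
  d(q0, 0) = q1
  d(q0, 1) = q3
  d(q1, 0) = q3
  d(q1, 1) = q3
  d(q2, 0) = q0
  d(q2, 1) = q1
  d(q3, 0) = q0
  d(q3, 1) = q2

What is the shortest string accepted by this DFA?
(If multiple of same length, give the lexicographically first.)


BFS by string length (lex-first path to each state shown):
  len 0: q0<-""
  len 1: q1<-"0", q3<-"1"
Found accept state at length 1.

"1"


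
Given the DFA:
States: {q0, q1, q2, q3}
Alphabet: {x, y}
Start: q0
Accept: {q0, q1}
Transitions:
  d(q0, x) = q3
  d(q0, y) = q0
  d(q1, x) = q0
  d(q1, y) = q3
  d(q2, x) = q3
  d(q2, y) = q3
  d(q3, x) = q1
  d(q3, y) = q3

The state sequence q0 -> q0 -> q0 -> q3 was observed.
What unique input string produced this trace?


Trace back each transition to find the symbol:
  q0 --[y]--> q0
  q0 --[y]--> q0
  q0 --[x]--> q3

"yyx"


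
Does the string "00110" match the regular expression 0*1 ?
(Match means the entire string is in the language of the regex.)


|string| = 5; first = '0'; last = '0'

No, "00110" does not match 0*1


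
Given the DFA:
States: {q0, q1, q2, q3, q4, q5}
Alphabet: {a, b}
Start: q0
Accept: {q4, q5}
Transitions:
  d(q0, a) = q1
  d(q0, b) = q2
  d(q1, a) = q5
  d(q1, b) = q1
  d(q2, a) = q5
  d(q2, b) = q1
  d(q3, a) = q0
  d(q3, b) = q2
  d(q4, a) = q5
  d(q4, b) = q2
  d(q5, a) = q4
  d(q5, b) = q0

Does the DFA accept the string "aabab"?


Trace: q0 -> q1 -> q5 -> q0 -> q1 -> q1
Final state: q1
Accept states: {q4, q5}

No, rejected (final state q1 is not an accept state)


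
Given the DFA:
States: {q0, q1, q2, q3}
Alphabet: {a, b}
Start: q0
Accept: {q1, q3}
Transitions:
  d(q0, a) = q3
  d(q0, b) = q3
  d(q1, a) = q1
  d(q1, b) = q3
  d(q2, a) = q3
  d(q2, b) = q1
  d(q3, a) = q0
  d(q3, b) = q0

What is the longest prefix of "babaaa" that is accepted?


Run the DFA, marking each prefix where the state is accepting:
  "" -> q0 [reject]
  "b" -> q3 [accept]
  "ba" -> q0 [reject]
  "bab" -> q3 [accept]
  "baba" -> q0 [reject]
  "babaa" -> q3 [accept]
  "babaaa" -> q0 [reject]

"babaa"


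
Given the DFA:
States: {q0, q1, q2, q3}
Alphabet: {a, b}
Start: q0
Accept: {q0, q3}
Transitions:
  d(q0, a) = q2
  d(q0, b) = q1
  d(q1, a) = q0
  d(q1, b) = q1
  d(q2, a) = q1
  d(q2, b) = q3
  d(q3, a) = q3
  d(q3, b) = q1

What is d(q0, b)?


Looking up transition d(q0, b)

q1


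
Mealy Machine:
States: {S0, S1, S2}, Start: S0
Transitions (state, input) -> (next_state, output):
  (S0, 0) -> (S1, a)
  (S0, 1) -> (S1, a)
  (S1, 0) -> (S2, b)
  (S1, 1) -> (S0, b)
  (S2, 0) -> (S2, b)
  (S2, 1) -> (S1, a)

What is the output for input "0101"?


Step-by-step:
  (S0, 0) -> (S1, a)
  (S1, 1) -> (S0, b)
  (S0, 0) -> (S1, a)
  (S1, 1) -> (S0, b)

"abab"


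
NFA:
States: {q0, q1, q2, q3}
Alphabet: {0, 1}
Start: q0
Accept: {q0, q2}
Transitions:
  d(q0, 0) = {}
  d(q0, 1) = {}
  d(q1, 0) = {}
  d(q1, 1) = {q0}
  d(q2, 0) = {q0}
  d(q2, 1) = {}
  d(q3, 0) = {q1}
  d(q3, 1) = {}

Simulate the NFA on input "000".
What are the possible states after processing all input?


Start: {q0}
  --0--> {}
  --0--> {}
  --0--> {}

{} (empty set, no valid transitions)


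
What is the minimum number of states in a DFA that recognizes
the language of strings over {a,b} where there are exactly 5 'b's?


States: count = 0, 1, ..., 5 (that's 6 states), plus a dead state for count > 5.
Total: 6 + 1 = 7. Accept = count-5 state.

7


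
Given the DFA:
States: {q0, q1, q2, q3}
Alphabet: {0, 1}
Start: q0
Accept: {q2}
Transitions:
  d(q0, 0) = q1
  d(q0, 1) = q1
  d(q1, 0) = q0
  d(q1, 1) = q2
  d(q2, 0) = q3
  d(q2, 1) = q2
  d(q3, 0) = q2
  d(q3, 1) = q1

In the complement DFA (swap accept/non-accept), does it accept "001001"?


Trace: q0 -> q1 -> q0 -> q1 -> q0 -> q1 -> q2
Final: q2
Original accept: {q2}
Complement: q2 is in original accept

No, complement rejects (original accepts)


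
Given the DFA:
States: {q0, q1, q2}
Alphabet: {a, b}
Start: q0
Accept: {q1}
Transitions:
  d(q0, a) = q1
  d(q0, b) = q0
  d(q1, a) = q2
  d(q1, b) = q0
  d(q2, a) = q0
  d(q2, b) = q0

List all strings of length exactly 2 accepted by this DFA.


All strings of length 2: 4 total
Accepted: 1

"ba"


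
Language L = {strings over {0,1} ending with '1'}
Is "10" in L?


last symbol = '0'

No, "10" is not in L


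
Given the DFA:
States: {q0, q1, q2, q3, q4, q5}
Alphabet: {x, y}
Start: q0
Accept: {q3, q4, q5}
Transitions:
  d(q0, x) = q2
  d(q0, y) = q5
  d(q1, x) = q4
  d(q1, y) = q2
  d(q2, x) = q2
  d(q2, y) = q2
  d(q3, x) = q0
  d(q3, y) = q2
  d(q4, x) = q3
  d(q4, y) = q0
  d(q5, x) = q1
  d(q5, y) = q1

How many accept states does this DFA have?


Accept states listed: {q3, q4, q5}
Counting: q3(1) q4(2) q5(3)

3


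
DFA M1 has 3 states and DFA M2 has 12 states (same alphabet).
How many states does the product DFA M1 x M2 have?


Product construction pairs every M1 state with every M2 state.
3 * 12 = 36

36


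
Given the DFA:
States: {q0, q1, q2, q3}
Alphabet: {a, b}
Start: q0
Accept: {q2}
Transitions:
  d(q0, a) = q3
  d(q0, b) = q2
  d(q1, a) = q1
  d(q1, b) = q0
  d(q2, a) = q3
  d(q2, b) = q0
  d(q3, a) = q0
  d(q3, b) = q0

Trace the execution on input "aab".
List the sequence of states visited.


Input: aab
d(q0, a) = q3
d(q3, a) = q0
d(q0, b) = q2


q0 -> q3 -> q0 -> q2


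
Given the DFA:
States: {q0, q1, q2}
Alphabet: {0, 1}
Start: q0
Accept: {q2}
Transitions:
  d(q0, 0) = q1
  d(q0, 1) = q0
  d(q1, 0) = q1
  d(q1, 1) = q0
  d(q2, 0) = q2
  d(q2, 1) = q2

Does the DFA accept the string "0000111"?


Trace: q0 -> q1 -> q1 -> q1 -> q1 -> q0 -> q0 -> q0
Final state: q0
Accept states: {q2}

No, rejected (final state q0 is not an accept state)


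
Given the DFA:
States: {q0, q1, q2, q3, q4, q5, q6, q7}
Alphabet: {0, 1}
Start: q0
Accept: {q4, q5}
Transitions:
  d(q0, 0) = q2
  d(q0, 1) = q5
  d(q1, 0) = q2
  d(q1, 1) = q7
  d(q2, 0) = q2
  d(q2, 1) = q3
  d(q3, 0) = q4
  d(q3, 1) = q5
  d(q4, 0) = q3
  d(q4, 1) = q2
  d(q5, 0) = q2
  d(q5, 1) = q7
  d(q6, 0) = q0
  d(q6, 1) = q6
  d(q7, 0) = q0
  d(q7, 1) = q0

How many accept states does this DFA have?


Accept states listed: {q4, q5}
Counting: q4(1) q5(2)

2


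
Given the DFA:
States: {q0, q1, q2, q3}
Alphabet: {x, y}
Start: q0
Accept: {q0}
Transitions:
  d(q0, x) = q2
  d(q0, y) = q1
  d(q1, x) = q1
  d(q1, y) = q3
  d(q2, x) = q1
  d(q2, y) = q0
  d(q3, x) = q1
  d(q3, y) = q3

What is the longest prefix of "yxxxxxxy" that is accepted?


Run the DFA, marking each prefix where the state is accepting:
  "" -> q0 [accept]
  "y" -> q1 [reject]
  "yx" -> q1 [reject]
  "yxx" -> q1 [reject]
  "yxxx" -> q1 [reject]
  "yxxxx" -> q1 [reject]
  "yxxxxx" -> q1 [reject]
  "yxxxxxx" -> q1 [reject]
  "yxxxxxxy" -> q3 [reject]

""


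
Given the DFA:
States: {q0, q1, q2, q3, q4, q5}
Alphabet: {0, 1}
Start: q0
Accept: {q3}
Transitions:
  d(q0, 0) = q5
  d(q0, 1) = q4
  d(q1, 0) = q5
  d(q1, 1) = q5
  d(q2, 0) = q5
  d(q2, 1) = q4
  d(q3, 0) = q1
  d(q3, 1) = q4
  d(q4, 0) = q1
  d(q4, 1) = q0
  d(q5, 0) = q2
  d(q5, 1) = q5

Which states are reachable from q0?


BFS from q0:
  layer 0: {q0}
  layer 1: {q4, q5}
  layer 2: {q1, q2}

{q0, q1, q2, q4, q5}


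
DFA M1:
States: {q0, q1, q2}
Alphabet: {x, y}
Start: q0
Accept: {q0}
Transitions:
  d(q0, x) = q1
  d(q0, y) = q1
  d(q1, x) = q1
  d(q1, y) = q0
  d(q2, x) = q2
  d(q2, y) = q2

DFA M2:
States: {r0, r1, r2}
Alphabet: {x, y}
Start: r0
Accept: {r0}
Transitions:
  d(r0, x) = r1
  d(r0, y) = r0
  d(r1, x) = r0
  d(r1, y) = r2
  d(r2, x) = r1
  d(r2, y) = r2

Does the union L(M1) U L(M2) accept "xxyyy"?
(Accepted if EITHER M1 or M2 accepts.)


M1: final=q0 accepted=True
M2: final=r0 accepted=True

Yes, union accepts


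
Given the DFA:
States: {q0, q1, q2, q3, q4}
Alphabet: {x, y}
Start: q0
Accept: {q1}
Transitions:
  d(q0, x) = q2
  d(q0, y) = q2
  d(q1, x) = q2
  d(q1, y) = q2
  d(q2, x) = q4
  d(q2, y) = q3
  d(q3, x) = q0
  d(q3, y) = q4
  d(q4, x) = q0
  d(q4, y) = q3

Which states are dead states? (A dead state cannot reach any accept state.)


Forward reachability from each state:
  q0 -> reaches {q0, q2, q3, q4}, no accept state (dead)
  q1 -> reaches accept state q1 (live)
  q2 -> reaches {q0, q2, q3, q4}, no accept state (dead)
  q3 -> reaches {q0, q2, q3, q4}, no accept state (dead)
  q4 -> reaches {q0, q2, q3, q4}, no accept state (dead)

{q0, q2, q3, q4}


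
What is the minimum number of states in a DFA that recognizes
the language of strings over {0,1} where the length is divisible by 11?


States track (length) mod 11.
Need 11 states: one per remainder 0..10; accept = remainder 0.

11


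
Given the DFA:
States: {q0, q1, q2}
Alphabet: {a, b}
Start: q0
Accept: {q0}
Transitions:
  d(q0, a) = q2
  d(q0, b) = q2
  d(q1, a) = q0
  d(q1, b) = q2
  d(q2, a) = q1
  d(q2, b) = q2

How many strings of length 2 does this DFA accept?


Enumerating all length-2 strings:
  "aa" -> q1 [reject]
  "ab" -> q2 [reject]
  "ba" -> q1 [reject]
  "bb" -> q2 [reject]

0 out of 4


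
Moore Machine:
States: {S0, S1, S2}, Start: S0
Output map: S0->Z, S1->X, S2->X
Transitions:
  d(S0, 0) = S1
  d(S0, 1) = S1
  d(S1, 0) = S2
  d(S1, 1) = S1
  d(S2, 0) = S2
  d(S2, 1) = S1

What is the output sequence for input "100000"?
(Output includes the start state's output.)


Start: S0 (output Z)
  --1--> S1 (output X)
  --0--> S2 (output X)
  --0--> S2 (output X)
  --0--> S2 (output X)
  --0--> S2 (output X)
  --0--> S2 (output X)

"ZXXXXXX"


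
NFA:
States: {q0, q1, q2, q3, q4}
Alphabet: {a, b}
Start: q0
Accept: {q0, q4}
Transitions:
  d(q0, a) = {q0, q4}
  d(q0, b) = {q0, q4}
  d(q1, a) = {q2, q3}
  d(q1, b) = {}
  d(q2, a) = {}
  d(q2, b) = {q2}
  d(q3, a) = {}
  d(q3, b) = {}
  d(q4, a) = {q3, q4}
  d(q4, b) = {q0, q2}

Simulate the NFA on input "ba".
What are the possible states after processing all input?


Start: {q0}
  --b--> {q0, q4}
  --a--> {q0, q3, q4}

{q0, q3, q4}


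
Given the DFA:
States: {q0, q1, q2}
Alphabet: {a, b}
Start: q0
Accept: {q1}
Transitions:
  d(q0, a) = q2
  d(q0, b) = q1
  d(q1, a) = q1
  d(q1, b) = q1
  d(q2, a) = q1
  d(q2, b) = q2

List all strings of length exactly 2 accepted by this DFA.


All strings of length 2: 4 total
Accepted: 3

"aa", "ba", "bb"


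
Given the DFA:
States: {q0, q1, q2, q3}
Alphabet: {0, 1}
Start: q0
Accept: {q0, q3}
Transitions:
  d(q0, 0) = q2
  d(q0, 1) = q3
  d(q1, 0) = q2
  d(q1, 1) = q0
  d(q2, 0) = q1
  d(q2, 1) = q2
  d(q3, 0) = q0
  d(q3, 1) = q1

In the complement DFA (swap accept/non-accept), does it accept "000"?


Trace: q0 -> q2 -> q1 -> q2
Final: q2
Original accept: {q0, q3}
Complement: q2 is not in original accept

Yes, complement accepts (original rejects)


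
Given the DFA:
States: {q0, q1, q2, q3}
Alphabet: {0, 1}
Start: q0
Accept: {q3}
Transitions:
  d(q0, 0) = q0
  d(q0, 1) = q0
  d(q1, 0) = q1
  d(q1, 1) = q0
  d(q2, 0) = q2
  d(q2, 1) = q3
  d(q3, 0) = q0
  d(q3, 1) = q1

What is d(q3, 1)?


Looking up transition d(q3, 1)

q1


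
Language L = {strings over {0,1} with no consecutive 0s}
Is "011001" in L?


'00' occurs at index 3

No, "011001" is not in L


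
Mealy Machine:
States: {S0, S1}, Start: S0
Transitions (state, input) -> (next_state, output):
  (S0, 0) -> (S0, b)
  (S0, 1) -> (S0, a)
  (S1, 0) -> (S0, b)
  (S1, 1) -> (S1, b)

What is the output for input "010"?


Step-by-step:
  (S0, 0) -> (S0, b)
  (S0, 1) -> (S0, a)
  (S0, 0) -> (S0, b)

"bab"


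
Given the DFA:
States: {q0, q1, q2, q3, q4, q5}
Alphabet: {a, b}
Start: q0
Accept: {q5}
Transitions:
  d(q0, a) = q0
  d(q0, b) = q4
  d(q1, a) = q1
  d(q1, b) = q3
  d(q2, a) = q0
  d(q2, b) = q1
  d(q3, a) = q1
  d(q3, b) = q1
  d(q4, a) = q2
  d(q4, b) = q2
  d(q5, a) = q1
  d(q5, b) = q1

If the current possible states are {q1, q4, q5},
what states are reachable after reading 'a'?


Apply transition on 'a' from each current state:
  d(q1, a) = q1
  d(q4, a) = q2
  d(q5, a) = q1

{q1, q2}


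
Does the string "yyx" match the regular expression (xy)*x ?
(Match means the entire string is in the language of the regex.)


|string| = 3; first = 'y'; last = 'x'

No, "yyx" does not match (xy)*x


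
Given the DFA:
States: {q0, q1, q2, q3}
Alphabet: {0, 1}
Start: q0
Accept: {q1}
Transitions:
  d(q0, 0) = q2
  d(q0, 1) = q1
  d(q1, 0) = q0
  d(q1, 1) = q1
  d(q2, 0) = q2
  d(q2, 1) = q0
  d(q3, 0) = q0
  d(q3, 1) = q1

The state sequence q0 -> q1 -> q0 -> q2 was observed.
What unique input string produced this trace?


Trace back each transition to find the symbol:
  q0 --[1]--> q1
  q1 --[0]--> q0
  q0 --[0]--> q2

"100"


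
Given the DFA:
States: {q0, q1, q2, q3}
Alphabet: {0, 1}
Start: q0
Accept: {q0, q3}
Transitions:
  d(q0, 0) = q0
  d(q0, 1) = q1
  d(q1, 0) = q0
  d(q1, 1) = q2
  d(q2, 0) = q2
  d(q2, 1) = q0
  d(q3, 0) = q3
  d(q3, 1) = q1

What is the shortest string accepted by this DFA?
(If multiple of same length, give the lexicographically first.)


BFS by string length (lex-first path to each state shown):
  len 0: q0<-""
Found accept state at length 0.

"" (empty string)


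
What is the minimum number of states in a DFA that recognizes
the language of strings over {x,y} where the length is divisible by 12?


States track (length) mod 12.
Need 12 states: one per remainder 0..11; accept = remainder 0.

12


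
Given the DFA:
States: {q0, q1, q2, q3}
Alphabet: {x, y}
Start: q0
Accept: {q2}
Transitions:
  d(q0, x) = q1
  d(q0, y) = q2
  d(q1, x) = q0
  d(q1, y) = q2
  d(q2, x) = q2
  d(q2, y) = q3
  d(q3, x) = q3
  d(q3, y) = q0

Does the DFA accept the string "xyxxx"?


Trace: q0 -> q1 -> q2 -> q2 -> q2 -> q2
Final state: q2
Accept states: {q2}

Yes, accepted (final state q2 is an accept state)


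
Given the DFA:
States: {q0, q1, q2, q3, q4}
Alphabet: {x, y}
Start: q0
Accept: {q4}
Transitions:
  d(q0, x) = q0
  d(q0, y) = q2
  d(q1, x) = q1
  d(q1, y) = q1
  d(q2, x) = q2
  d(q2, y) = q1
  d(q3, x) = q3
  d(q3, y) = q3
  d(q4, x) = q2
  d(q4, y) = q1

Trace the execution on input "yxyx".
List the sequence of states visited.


Input: yxyx
d(q0, y) = q2
d(q2, x) = q2
d(q2, y) = q1
d(q1, x) = q1


q0 -> q2 -> q2 -> q1 -> q1


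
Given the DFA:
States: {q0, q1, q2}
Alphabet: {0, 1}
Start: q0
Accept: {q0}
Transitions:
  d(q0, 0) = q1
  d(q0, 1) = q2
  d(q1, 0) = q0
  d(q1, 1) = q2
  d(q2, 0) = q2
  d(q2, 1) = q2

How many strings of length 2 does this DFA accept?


Enumerating all length-2 strings:
  "00" -> q0 [accept]
  "01" -> q2 [reject]
  "10" -> q2 [reject]
  "11" -> q2 [reject]

1 out of 4


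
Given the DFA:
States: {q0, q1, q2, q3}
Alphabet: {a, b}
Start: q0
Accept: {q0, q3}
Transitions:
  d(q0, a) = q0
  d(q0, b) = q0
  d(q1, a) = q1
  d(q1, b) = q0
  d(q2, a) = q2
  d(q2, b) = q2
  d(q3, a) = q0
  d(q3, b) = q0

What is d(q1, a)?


Looking up transition d(q1, a)

q1


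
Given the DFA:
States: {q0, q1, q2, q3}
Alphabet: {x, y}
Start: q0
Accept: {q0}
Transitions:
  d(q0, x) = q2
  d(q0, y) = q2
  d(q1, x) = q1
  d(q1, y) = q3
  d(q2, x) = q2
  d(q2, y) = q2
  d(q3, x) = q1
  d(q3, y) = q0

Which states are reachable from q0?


BFS from q0:
  layer 0: {q0}
  layer 1: {q2}

{q0, q2}


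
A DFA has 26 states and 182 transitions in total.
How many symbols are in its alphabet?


Each state has exactly one transition per symbol.
|alphabet| = transitions / states = 182 / 26 = 7

7


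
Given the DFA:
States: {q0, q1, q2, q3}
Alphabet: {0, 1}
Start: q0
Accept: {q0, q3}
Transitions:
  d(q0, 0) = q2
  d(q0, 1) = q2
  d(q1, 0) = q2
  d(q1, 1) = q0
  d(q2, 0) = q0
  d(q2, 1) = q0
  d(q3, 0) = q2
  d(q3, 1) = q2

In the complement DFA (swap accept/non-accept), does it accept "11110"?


Trace: q0 -> q2 -> q0 -> q2 -> q0 -> q2
Final: q2
Original accept: {q0, q3}
Complement: q2 is not in original accept

Yes, complement accepts (original rejects)


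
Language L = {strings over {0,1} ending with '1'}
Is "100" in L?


last symbol = '0'

No, "100" is not in L


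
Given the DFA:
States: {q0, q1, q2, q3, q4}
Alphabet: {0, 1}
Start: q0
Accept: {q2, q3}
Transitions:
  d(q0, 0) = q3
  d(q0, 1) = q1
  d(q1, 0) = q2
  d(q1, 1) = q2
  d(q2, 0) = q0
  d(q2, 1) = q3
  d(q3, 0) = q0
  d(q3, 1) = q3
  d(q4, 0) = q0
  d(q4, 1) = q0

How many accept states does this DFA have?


Accept states listed: {q2, q3}
Counting: q2(1) q3(2)

2


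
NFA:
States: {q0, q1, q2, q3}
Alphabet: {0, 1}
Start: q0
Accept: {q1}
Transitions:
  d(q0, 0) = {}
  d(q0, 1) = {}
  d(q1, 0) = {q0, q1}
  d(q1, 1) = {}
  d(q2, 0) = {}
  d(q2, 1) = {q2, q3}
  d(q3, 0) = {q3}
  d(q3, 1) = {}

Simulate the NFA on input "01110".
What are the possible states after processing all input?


Start: {q0}
  --0--> {}
  --1--> {}
  --1--> {}
  --1--> {}
  --0--> {}

{} (empty set, no valid transitions)


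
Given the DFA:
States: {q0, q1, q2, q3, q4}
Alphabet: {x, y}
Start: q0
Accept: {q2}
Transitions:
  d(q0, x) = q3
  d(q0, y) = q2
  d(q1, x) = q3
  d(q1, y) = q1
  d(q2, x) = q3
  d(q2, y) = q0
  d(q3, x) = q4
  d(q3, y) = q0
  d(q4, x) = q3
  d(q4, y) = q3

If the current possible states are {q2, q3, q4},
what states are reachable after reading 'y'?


Apply transition on 'y' from each current state:
  d(q2, y) = q0
  d(q3, y) = q0
  d(q4, y) = q3

{q0, q3}


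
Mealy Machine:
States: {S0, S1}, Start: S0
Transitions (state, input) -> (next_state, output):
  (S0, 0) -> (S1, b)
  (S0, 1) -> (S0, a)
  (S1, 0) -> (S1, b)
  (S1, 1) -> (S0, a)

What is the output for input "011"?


Step-by-step:
  (S0, 0) -> (S1, b)
  (S1, 1) -> (S0, a)
  (S0, 1) -> (S0, a)

"baa"


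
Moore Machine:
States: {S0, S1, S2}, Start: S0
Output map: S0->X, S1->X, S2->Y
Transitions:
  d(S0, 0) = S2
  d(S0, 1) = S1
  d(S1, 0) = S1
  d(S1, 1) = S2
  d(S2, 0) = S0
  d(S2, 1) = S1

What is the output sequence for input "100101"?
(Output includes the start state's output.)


Start: S0 (output X)
  --1--> S1 (output X)
  --0--> S1 (output X)
  --0--> S1 (output X)
  --1--> S2 (output Y)
  --0--> S0 (output X)
  --1--> S1 (output X)

"XXXXYXX"


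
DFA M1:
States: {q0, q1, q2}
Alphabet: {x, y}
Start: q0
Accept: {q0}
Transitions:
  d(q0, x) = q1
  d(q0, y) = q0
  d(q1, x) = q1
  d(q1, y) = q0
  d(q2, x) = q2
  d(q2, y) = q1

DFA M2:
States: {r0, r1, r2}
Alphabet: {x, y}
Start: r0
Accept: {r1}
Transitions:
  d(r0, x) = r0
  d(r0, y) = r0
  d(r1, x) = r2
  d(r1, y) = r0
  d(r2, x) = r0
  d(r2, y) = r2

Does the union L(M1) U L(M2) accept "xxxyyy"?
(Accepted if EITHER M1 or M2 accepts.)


M1: final=q0 accepted=True
M2: final=r0 accepted=False

Yes, union accepts


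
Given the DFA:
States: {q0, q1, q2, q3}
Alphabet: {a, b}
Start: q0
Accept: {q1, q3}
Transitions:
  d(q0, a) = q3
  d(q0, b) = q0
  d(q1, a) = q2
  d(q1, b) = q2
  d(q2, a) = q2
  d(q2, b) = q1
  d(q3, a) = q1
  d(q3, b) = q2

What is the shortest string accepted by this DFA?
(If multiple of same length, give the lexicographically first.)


BFS by string length (lex-first path to each state shown):
  len 0: q0<-""
  len 1: q0<-"b", q3<-"a"
Found accept state at length 1.

"a"


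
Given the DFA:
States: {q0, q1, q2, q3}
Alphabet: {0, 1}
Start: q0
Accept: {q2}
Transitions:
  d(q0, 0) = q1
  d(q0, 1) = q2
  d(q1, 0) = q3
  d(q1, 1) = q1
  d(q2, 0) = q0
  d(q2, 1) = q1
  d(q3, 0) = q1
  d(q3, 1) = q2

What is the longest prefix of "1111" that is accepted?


Run the DFA, marking each prefix where the state is accepting:
  "" -> q0 [reject]
  "1" -> q2 [accept]
  "11" -> q1 [reject]
  "111" -> q1 [reject]
  "1111" -> q1 [reject]

"1"


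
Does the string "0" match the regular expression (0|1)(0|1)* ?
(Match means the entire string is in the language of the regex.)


|string| = 1; first = '0'; last = '0'

Yes, "0" matches (0|1)(0|1)*


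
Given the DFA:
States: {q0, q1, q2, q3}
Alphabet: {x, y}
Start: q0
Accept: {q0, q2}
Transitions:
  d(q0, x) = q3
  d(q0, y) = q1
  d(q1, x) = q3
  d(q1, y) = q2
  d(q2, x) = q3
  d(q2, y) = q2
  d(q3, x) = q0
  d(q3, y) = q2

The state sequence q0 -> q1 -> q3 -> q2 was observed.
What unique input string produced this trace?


Trace back each transition to find the symbol:
  q0 --[y]--> q1
  q1 --[x]--> q3
  q3 --[y]--> q2

"yxy"


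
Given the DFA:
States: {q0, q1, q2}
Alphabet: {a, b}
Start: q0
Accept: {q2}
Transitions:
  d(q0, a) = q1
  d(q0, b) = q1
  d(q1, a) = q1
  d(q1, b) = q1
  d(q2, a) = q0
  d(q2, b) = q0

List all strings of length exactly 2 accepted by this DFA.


All strings of length 2: 4 total
Accepted: 0

None


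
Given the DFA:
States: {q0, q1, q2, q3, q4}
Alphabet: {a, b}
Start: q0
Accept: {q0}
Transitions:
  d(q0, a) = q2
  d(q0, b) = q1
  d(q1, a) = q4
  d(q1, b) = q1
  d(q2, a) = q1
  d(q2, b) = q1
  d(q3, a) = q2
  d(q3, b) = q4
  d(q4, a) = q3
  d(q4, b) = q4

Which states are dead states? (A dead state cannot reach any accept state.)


Forward reachability from each state:
  q0 -> reaches accept state q0 (live)
  q1 -> reaches {q1, q2, q3, q4}, no accept state (dead)
  q2 -> reaches {q1, q2, q3, q4}, no accept state (dead)
  q3 -> reaches {q1, q2, q3, q4}, no accept state (dead)
  q4 -> reaches {q1, q2, q3, q4}, no accept state (dead)

{q1, q2, q3, q4}


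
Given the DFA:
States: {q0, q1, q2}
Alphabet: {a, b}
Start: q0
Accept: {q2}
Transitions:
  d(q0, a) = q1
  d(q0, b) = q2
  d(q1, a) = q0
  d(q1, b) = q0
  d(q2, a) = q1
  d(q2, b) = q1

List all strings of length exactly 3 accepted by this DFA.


All strings of length 3: 8 total
Accepted: 2

"aab", "abb"


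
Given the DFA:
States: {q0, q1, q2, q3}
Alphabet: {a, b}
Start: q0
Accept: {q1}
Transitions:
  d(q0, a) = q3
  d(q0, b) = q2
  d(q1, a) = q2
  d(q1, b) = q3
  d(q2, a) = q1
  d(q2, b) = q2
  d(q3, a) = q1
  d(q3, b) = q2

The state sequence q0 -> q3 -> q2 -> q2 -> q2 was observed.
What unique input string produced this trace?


Trace back each transition to find the symbol:
  q0 --[a]--> q3
  q3 --[b]--> q2
  q2 --[b]--> q2
  q2 --[b]--> q2

"abbb"


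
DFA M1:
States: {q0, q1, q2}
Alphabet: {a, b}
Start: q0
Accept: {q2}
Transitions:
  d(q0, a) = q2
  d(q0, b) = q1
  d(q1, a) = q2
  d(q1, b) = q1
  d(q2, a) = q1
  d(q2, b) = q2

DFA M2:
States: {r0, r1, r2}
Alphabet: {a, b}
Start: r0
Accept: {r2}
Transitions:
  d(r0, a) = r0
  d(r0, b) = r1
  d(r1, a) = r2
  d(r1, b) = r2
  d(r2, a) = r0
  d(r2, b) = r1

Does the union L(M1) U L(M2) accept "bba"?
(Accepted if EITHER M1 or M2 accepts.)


M1: final=q2 accepted=True
M2: final=r0 accepted=False

Yes, union accepts


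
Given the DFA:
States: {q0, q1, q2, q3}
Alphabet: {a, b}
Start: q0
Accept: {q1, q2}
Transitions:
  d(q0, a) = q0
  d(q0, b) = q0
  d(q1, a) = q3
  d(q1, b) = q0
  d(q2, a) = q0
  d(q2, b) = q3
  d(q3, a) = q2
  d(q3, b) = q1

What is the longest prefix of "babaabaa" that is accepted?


Run the DFA, marking each prefix where the state is accepting:
  "" -> q0 [reject]
  "b" -> q0 [reject]
  "ba" -> q0 [reject]
  "bab" -> q0 [reject]
  "baba" -> q0 [reject]
  "babaa" -> q0 [reject]
  "babaab" -> q0 [reject]
  "babaaba" -> q0 [reject]
  "babaabaa" -> q0 [reject]

No prefix is accepted


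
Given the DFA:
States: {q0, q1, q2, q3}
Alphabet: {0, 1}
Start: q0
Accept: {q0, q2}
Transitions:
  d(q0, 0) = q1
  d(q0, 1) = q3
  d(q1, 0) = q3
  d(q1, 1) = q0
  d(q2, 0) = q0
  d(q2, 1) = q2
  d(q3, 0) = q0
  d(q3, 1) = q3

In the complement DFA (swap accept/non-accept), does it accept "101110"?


Trace: q0 -> q3 -> q0 -> q3 -> q3 -> q3 -> q0
Final: q0
Original accept: {q0, q2}
Complement: q0 is in original accept

No, complement rejects (original accepts)


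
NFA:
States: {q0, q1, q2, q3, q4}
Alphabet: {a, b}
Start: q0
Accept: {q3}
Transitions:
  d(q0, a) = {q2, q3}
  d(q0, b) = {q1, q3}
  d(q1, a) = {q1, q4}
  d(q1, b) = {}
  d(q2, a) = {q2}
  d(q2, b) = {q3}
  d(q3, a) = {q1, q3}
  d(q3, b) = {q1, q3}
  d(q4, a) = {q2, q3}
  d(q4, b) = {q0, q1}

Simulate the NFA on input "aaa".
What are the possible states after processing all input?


Start: {q0}
  --a--> {q2, q3}
  --a--> {q1, q2, q3}
  --a--> {q1, q2, q3, q4}

{q1, q2, q3, q4}


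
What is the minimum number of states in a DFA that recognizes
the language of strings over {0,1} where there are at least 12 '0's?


States: count = 0, 1, ..., 11, and a final '>= 12' state.
Total: 12 + 1 = 13. Accept = '>= 12' state.

13


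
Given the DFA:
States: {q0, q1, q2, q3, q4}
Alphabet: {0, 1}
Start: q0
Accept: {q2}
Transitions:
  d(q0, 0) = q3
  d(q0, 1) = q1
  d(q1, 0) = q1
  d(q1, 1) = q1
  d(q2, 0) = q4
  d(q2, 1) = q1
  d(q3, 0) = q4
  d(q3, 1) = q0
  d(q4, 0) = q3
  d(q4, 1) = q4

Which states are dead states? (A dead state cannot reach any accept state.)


Forward reachability from each state:
  q0 -> reaches {q0, q1, q3, q4}, no accept state (dead)
  q1 -> reaches {q1}, no accept state (dead)
  q2 -> reaches accept state q2 (live)
  q3 -> reaches {q0, q1, q3, q4}, no accept state (dead)
  q4 -> reaches {q0, q1, q3, q4}, no accept state (dead)

{q0, q1, q3, q4}
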